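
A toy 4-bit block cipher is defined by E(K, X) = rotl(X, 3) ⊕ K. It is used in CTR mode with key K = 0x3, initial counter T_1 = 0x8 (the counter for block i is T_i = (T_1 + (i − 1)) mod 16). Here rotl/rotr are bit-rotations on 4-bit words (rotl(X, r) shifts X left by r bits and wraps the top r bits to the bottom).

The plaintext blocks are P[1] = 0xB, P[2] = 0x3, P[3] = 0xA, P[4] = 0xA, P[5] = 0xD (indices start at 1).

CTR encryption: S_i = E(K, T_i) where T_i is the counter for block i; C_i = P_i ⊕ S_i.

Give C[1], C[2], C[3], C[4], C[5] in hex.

C[1] = 0xC, C[2] = 0xC, C[3] = 0xC, C[4] = 0x4, C[5] = 0x8

C[1]: T = 0x8, S = E(K, T) = 0x7; 0xB ⊕ 0x7 = 0xC.
C[2]: T = 0x9, S = E(K, T) = 0xF; 0x3 ⊕ 0xF = 0xC.
C[3]: T = 0xA, S = E(K, T) = 0x6; 0xA ⊕ 0x6 = 0xC.
C[4]: T = 0xB, S = E(K, T) = 0xE; 0xA ⊕ 0xE = 0x4.
C[5]: T = 0xC, S = E(K, T) = 0x5; 0xD ⊕ 0x5 = 0x8.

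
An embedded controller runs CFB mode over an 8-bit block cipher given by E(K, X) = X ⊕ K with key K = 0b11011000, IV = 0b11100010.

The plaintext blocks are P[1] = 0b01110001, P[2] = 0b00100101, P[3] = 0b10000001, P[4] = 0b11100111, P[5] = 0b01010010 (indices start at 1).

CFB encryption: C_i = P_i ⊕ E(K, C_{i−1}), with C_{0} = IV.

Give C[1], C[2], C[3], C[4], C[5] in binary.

C[1] = 0b01001011, C[2] = 0b10110110, C[3] = 0b11101111, C[4] = 0b11010000, C[5] = 0b01011010

C[1]: E(K, 0b11100010) = 0b00111010; 0b01110001 ⊕ 0b00111010 = 0b01001011.
C[2]: E(K, 0b01001011) = 0b10010011; 0b00100101 ⊕ 0b10010011 = 0b10110110.
C[3]: E(K, 0b10110110) = 0b01101110; 0b10000001 ⊕ 0b01101110 = 0b11101111.
C[4]: E(K, 0b11101111) = 0b00110111; 0b11100111 ⊕ 0b00110111 = 0b11010000.
C[5]: E(K, 0b11010000) = 0b00001000; 0b01010010 ⊕ 0b00001000 = 0b01011010.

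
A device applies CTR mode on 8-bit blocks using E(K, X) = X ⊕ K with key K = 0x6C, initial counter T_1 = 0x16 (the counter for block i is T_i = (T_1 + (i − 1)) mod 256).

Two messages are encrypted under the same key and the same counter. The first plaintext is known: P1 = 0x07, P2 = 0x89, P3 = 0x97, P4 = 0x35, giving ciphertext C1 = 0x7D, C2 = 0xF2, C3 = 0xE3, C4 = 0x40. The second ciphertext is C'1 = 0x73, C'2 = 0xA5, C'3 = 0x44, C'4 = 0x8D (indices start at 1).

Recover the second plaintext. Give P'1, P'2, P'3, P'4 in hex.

P'1 = 0x09, P'2 = 0xDE, P'3 = 0x30, P'4 = 0xF8

In CTR with a reused counter, both messages share the same keystream S_i, so C_i ⊕ C'_i = P_i ⊕ P'_i and thus P'_i = P_i ⊕ C_i ⊕ C'_i.
P'1: 0x07 ⊕ 0x7D ⊕ 0x73 = 0x09.
P'2: 0x89 ⊕ 0xF2 ⊕ 0xA5 = 0xDE.
P'3: 0x97 ⊕ 0xE3 ⊕ 0x44 = 0x30.
P'4: 0x35 ⊕ 0x40 ⊕ 0x8D = 0xF8.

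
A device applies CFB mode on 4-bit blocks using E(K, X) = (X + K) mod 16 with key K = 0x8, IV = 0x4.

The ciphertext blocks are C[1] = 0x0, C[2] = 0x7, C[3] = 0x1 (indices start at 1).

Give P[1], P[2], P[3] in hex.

P[1] = 0xC, P[2] = 0xF, P[3] = 0xE

CFB decryption: P_i = C_i ⊕ E(K, C_{i−1}), with C_{0} = IV.
P[1]: E(K, 0x4) = 0xC; 0x0 ⊕ 0xC = 0xC.
P[2]: E(K, 0x0) = 0x8; 0x7 ⊕ 0x8 = 0xF.
P[3]: E(K, 0x7) = 0xF; 0x1 ⊕ 0xF = 0xE.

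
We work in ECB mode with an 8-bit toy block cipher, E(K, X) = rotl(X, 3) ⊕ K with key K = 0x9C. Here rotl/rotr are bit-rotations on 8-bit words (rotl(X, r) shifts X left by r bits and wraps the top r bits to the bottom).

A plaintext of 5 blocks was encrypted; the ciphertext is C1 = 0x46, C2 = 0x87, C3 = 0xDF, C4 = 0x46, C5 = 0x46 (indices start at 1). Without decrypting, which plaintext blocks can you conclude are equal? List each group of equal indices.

ECB encrypts each block independently with the same key, so equal ciphertext blocks imply equal plaintext blocks.
C1 = C4 = C5 = 0x46, so P1 = P4 = P5.

P1 = P4 = P5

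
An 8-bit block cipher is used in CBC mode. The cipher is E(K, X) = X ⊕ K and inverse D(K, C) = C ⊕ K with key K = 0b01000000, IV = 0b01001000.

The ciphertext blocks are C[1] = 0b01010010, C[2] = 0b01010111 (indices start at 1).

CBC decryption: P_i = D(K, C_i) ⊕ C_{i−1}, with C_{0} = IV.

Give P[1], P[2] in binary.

P[1]: D(K, 0b01010010) = 0b00010010; 0b00010010 ⊕ 0b01001000 = 0b01011010.
P[2]: D(K, 0b01010111) = 0b00010111; 0b00010111 ⊕ 0b01010010 = 0b01000101.

P[1] = 0b01011010, P[2] = 0b01000101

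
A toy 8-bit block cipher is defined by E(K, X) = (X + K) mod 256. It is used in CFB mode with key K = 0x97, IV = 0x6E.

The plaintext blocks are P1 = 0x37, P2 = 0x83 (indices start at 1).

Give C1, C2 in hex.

C1 = 0x32, C2 = 0x4A

CFB encryption: C_i = P_i ⊕ E(K, C_{i−1}), with C_{0} = IV.
C1: E(K, 0x6E) = 0x05; 0x37 ⊕ 0x05 = 0x32.
C2: E(K, 0x32) = 0xC9; 0x83 ⊕ 0xC9 = 0x4A.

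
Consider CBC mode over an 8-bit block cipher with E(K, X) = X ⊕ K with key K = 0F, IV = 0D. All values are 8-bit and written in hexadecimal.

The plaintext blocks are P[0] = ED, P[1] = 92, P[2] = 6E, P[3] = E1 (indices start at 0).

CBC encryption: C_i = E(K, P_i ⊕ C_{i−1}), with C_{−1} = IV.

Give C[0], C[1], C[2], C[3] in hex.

C[0] = EF, C[1] = 72, C[2] = 13, C[3] = FD

C[0]: P[0] ⊕ 0D = E0; E(K, E0) = EF.
C[1]: P[1] ⊕ EF = 7D; E(K, 7D) = 72.
C[2]: P[2] ⊕ 72 = 1C; E(K, 1C) = 13.
C[3]: P[3] ⊕ 13 = F2; E(K, F2) = FD.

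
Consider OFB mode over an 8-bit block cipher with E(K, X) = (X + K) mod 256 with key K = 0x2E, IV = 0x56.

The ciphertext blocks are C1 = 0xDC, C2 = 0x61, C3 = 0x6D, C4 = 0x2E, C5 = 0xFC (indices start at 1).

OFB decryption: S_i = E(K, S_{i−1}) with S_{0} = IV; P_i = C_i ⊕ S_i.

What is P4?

P1: S = E(K, 0x56) = 0x84; 0xDC ⊕ 0x84 = 0x58.
P2: S = E(K, 0x84) = 0xB2; 0x61 ⊕ 0xB2 = 0xD3.
P3: S = E(K, 0xB2) = 0xE0; 0x6D ⊕ 0xE0 = 0x8D.
P4: S = E(K, 0xE0) = 0x0E; 0x2E ⊕ 0x0E = 0x20.

P4 = 0x20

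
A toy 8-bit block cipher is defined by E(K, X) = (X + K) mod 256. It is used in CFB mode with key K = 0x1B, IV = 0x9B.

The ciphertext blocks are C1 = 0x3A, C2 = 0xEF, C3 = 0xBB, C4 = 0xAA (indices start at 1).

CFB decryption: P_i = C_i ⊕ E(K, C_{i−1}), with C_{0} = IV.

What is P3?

P3 = 0xB1

P3: E(K, 0xEF) = 0x0A; 0xBB ⊕ 0x0A = 0xB1.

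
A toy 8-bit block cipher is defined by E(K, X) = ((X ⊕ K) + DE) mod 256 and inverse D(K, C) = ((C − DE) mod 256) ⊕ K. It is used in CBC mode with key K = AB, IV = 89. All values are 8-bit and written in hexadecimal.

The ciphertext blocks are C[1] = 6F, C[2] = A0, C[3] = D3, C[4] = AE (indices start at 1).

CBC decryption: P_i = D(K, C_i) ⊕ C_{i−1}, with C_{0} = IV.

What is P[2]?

P[2] = 06

P[2]: D(K, A0) = 69; 69 ⊕ 6F = 06.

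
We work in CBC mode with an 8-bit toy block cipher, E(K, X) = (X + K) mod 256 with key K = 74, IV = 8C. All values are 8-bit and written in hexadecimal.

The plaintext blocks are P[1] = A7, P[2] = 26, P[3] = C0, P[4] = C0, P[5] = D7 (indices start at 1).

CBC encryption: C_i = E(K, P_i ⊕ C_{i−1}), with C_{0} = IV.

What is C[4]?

C[4] = 15

C[1]: P[1] ⊕ 8C = 2B; E(K, 2B) = 9F.
C[2]: P[2] ⊕ 9F = B9; E(K, B9) = 2D.
C[3]: P[3] ⊕ 2D = ED; E(K, ED) = 61.
C[4]: P[4] ⊕ 61 = A1; E(K, A1) = 15.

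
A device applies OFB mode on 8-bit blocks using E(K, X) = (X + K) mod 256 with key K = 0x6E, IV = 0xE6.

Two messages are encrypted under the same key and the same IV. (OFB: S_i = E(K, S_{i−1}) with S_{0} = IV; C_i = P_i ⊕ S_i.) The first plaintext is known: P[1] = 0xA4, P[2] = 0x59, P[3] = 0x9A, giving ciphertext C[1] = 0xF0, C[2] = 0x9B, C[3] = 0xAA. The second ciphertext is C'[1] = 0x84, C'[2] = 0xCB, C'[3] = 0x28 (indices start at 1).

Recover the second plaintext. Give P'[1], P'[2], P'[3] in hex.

In OFB with a reused IV, both messages share the same keystream S_i, so C_i ⊕ C'_i = P_i ⊕ P'_i and thus P'_i = P_i ⊕ C_i ⊕ C'_i.
P'[1]: 0xA4 ⊕ 0xF0 ⊕ 0x84 = 0xD0.
P'[2]: 0x59 ⊕ 0x9B ⊕ 0xCB = 0x09.
P'[3]: 0x9A ⊕ 0xAA ⊕ 0x28 = 0x18.

P'[1] = 0xD0, P'[2] = 0x09, P'[3] = 0x18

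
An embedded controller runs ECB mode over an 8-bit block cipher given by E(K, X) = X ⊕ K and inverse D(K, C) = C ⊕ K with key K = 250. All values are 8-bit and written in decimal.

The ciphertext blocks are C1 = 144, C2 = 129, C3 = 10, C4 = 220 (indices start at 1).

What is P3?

ECB decryption: P_i = D(K, C_i).
P3: D(K, 10) = 240.

P3 = 240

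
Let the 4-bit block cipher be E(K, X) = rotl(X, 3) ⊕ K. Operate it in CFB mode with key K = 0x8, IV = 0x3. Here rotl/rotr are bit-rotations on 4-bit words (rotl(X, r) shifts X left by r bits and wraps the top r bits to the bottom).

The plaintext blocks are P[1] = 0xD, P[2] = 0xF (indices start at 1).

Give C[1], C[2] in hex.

CFB encryption: C_i = P_i ⊕ E(K, C_{i−1}), with C_{0} = IV.
C[1]: E(K, 0x3) = 0x1; 0xD ⊕ 0x1 = 0xC.
C[2]: E(K, 0xC) = 0xE; 0xF ⊕ 0xE = 0x1.

C[1] = 0xC, C[2] = 0x1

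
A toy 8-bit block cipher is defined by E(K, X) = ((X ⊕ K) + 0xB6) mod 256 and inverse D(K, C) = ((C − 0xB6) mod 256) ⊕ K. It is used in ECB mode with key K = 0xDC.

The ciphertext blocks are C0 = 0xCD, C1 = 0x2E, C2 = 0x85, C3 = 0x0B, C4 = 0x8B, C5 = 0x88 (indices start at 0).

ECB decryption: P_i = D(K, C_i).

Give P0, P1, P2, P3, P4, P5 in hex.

P0: D(K, 0xCD) = 0xCB.
P1: D(K, 0x2E) = 0xA4.
P2: D(K, 0x85) = 0x13.
P3: D(K, 0x0B) = 0x89.
P4: D(K, 0x8B) = 0x09.
P5: D(K, 0x88) = 0x0E.

P0 = 0xCB, P1 = 0xA4, P2 = 0x13, P3 = 0x89, P4 = 0x09, P5 = 0x0E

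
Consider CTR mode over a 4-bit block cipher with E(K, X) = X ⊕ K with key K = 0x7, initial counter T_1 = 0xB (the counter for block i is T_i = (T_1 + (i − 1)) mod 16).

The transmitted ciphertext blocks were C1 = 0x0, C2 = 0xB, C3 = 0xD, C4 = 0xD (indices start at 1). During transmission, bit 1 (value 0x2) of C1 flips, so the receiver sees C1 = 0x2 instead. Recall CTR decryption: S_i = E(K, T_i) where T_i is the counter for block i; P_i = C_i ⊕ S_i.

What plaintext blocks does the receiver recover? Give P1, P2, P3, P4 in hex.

P1 = 0xE, P2 = 0x0, P3 = 0x7, P4 = 0x4

Only C1 changed, to 0x2. In CTR, a change in C_i flips the same bit in P_i only; the keystream is unaffected. Decrypting the received ciphertext:
P1: T = 0xB, S = E(K, T) = 0xC; 0x2 ⊕ 0xC = 0xE.
P2: T = 0xC, S = E(K, T) = 0xB; 0xB ⊕ 0xB = 0x0.
P3: T = 0xD, S = E(K, T) = 0xA; 0xD ⊕ 0xA = 0x7.
P4: T = 0xE, S = E(K, T) = 0x9; 0xD ⊕ 0x9 = 0x4.
Blocks that differ from the original plaintext: P1.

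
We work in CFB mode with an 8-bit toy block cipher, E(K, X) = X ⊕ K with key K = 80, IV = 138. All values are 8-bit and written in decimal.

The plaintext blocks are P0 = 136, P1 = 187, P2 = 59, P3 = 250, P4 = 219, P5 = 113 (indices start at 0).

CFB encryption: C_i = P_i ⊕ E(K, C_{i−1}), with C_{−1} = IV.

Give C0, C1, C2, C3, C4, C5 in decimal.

C0: E(K, 138) = 218; 136 ⊕ 218 = 82.
C1: E(K, 82) = 2; 187 ⊕ 2 = 185.
C2: E(K, 185) = 233; 59 ⊕ 233 = 210.
C3: E(K, 210) = 130; 250 ⊕ 130 = 120.
C4: E(K, 120) = 40; 219 ⊕ 40 = 243.
C5: E(K, 243) = 163; 113 ⊕ 163 = 210.

C0 = 82, C1 = 185, C2 = 210, C3 = 120, C4 = 243, C5 = 210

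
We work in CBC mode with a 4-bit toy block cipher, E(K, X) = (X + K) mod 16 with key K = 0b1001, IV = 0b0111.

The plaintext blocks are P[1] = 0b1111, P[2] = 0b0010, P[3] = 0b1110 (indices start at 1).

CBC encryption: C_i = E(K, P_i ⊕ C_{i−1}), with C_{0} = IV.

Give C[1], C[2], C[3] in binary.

C[1]: P[1] ⊕ 0b0111 = 0b1000; E(K, 0b1000) = 0b0001.
C[2]: P[2] ⊕ 0b0001 = 0b0011; E(K, 0b0011) = 0b1100.
C[3]: P[3] ⊕ 0b1100 = 0b0010; E(K, 0b0010) = 0b1011.

C[1] = 0b0001, C[2] = 0b1100, C[3] = 0b1011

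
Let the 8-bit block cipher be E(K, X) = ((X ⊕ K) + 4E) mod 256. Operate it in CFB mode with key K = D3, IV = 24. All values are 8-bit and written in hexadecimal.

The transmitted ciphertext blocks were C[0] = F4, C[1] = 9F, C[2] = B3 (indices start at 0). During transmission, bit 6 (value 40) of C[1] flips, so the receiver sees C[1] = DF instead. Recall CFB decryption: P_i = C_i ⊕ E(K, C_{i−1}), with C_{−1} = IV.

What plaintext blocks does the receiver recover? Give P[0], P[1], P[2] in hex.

Only C[1] changed, to DF. In CFB, a change in C_i flips the same bit in P_i and garbles P_{i+1}. Decrypting the received ciphertext:
P[0]: E(K, 24) = 45; F4 ⊕ 45 = B1.
P[1]: E(K, F4) = 75; DF ⊕ 75 = AA.
P[2]: E(K, DF) = 5A; B3 ⊕ 5A = E9.
Blocks that differ from the original plaintext: P[1], P[2].

P[0] = B1, P[1] = AA, P[2] = E9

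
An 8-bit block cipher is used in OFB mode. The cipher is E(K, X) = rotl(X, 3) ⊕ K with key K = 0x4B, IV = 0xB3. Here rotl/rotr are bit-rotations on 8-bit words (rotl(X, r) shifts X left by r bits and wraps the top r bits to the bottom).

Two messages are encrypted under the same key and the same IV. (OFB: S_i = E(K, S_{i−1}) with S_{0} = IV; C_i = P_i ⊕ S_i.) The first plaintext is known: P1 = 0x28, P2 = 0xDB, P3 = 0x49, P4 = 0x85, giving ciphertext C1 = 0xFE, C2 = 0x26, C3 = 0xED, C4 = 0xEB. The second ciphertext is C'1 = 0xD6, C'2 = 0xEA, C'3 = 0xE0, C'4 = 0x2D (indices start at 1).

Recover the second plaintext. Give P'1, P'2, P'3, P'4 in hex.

In OFB with a reused IV, both messages share the same keystream S_i, so C_i ⊕ C'_i = P_i ⊕ P'_i and thus P'_i = P_i ⊕ C_i ⊕ C'_i.
P'1: 0x28 ⊕ 0xFE ⊕ 0xD6 = 0x00.
P'2: 0xDB ⊕ 0x26 ⊕ 0xEA = 0x17.
P'3: 0x49 ⊕ 0xED ⊕ 0xE0 = 0x44.
P'4: 0x85 ⊕ 0xEB ⊕ 0x2D = 0x43.

P'1 = 0x00, P'2 = 0x17, P'3 = 0x44, P'4 = 0x43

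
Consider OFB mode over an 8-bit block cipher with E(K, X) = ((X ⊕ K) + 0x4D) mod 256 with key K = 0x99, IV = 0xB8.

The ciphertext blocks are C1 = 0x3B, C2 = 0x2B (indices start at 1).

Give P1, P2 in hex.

P1 = 0x55, P2 = 0x6F

OFB decryption: S_i = E(K, S_{i−1}) with S_{0} = IV; P_i = C_i ⊕ S_i.
P1: S = E(K, 0xB8) = 0x6E; 0x3B ⊕ 0x6E = 0x55.
P2: S = E(K, 0x6E) = 0x44; 0x2B ⊕ 0x44 = 0x6F.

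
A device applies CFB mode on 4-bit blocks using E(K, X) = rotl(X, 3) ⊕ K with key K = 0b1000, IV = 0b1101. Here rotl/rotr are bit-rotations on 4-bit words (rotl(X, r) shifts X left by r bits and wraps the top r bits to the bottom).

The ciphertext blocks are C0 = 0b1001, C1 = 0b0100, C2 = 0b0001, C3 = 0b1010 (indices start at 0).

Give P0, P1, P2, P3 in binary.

CFB decryption: P_i = C_i ⊕ E(K, C_{i−1}), with C_{−1} = IV.
P0: E(K, 0b1101) = 0b0110; 0b1001 ⊕ 0b0110 = 0b1111.
P1: E(K, 0b1001) = 0b0100; 0b0100 ⊕ 0b0100 = 0b0000.
P2: E(K, 0b0100) = 0b1010; 0b0001 ⊕ 0b1010 = 0b1011.
P3: E(K, 0b0001) = 0b0000; 0b1010 ⊕ 0b0000 = 0b1010.

P0 = 0b1111, P1 = 0b0000, P2 = 0b1011, P3 = 0b1010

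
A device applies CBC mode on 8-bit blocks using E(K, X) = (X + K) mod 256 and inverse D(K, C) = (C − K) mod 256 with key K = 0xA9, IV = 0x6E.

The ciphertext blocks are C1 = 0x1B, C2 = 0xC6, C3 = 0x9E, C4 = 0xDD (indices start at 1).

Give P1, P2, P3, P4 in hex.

P1 = 0x1C, P2 = 0x06, P3 = 0x33, P4 = 0xAA

CBC decryption: P_i = D(K, C_i) ⊕ C_{i−1}, with C_{0} = IV.
P1: D(K, 0x1B) = 0x72; 0x72 ⊕ 0x6E = 0x1C.
P2: D(K, 0xC6) = 0x1D; 0x1D ⊕ 0x1B = 0x06.
P3: D(K, 0x9E) = 0xF5; 0xF5 ⊕ 0xC6 = 0x33.
P4: D(K, 0xDD) = 0x34; 0x34 ⊕ 0x9E = 0xAA.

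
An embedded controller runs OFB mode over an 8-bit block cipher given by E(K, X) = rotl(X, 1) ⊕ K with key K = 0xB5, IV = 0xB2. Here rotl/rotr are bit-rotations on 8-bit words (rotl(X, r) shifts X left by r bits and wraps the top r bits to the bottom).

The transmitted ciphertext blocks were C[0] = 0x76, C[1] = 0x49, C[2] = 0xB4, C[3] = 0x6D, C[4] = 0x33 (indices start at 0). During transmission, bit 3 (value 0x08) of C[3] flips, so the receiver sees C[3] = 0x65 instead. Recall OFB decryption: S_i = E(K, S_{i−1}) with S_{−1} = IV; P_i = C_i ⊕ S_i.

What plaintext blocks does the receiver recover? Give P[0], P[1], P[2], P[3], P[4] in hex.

P[0] = 0xA6, P[1] = 0x5D, P[2] = 0x29, P[3] = 0xEB, P[4] = 0x9B

Only C[3] changed, to 0x65. In OFB, a change in C_i flips the same bit in P_i only; the keystream is unaffected. Decrypting the received ciphertext:
P[0]: S = E(K, 0xB2) = 0xD0; 0x76 ⊕ 0xD0 = 0xA6.
P[1]: S = E(K, 0xD0) = 0x14; 0x49 ⊕ 0x14 = 0x5D.
P[2]: S = E(K, 0x14) = 0x9D; 0xB4 ⊕ 0x9D = 0x29.
P[3]: S = E(K, 0x9D) = 0x8E; 0x65 ⊕ 0x8E = 0xEB.
P[4]: S = E(K, 0x8E) = 0xA8; 0x33 ⊕ 0xA8 = 0x9B.
Blocks that differ from the original plaintext: P[3].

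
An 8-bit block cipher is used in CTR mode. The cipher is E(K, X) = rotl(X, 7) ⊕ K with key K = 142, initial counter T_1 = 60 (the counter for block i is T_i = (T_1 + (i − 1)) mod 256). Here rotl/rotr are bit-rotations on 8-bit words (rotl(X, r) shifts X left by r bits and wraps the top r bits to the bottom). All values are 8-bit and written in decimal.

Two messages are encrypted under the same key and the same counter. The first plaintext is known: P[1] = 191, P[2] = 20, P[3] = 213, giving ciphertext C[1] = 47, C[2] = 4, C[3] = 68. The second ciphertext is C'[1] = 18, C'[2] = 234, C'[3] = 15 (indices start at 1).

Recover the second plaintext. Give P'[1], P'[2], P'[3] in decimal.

In CTR with a reused counter, both messages share the same keystream S_i, so C_i ⊕ C'_i = P_i ⊕ P'_i and thus P'_i = P_i ⊕ C_i ⊕ C'_i.
P'[1]: 191 ⊕ 47 ⊕ 18 = 130.
P'[2]: 20 ⊕ 4 ⊕ 234 = 250.
P'[3]: 213 ⊕ 68 ⊕ 15 = 158.

P'[1] = 130, P'[2] = 250, P'[3] = 158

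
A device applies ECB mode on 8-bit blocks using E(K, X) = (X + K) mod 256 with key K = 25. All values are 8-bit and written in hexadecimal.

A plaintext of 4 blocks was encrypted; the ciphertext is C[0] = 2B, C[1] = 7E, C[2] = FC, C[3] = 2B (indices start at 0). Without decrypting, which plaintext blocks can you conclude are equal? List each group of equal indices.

ECB encrypts each block independently with the same key, so equal ciphertext blocks imply equal plaintext blocks.
C[0] = C[3] = 2B, so P[0] = P[3].

P[0] = P[3]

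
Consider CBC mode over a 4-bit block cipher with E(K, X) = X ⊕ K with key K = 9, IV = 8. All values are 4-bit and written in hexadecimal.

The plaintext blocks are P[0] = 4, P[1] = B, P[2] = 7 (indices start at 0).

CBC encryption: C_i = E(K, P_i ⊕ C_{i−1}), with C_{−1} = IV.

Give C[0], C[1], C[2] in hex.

C[0] = 5, C[1] = 7, C[2] = 9

C[0]: P[0] ⊕ 8 = C; E(K, C) = 5.
C[1]: P[1] ⊕ 5 = E; E(K, E) = 7.
C[2]: P[2] ⊕ 7 = 0; E(K, 0) = 9.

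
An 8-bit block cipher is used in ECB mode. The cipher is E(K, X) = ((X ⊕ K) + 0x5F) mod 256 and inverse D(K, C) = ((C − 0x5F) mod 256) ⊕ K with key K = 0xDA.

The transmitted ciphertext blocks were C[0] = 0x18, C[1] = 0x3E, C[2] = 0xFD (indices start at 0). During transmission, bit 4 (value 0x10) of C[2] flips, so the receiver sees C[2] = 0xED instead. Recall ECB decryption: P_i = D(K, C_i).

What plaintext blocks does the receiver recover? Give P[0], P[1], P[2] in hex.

Only C[2] changed, to 0xED. In ECB, a change in C_i affects only P_i. Decrypting the received ciphertext:
P[0]: D(K, 0x18) = 0x63.
P[1]: D(K, 0x3E) = 0x05.
P[2]: D(K, 0xED) = 0x54.
Blocks that differ from the original plaintext: P[2].

P[0] = 0x63, P[1] = 0x05, P[2] = 0x54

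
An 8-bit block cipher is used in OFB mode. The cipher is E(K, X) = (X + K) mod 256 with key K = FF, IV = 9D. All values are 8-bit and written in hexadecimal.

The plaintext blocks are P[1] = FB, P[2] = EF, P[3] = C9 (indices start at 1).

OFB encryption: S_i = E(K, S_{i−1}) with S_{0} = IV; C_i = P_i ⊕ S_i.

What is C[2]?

C[2] = 74

C[1]: S = E(K, 9D) = 9C; FB ⊕ 9C = 67.
C[2]: S = E(K, 9C) = 9B; EF ⊕ 9B = 74.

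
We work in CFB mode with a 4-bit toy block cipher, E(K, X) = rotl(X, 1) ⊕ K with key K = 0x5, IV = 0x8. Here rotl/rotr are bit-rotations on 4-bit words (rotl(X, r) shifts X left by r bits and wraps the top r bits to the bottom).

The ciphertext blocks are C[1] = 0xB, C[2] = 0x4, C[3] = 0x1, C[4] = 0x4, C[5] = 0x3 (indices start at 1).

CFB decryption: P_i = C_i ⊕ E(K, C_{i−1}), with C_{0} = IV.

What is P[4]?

P[4] = 0x3

P[4]: E(K, 0x1) = 0x7; 0x4 ⊕ 0x7 = 0x3.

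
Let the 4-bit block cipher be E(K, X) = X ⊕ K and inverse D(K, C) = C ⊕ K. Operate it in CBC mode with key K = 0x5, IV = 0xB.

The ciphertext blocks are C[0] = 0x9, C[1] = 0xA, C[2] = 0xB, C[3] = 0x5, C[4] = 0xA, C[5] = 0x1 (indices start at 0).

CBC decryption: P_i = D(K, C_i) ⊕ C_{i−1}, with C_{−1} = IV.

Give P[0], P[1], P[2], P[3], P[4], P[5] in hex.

P[0]: D(K, 0x9) = 0xC; 0xC ⊕ 0xB = 0x7.
P[1]: D(K, 0xA) = 0xF; 0xF ⊕ 0x9 = 0x6.
P[2]: D(K, 0xB) = 0xE; 0xE ⊕ 0xA = 0x4.
P[3]: D(K, 0x5) = 0x0; 0x0 ⊕ 0xB = 0xB.
P[4]: D(K, 0xA) = 0xF; 0xF ⊕ 0x5 = 0xA.
P[5]: D(K, 0x1) = 0x4; 0x4 ⊕ 0xA = 0xE.

P[0] = 0x7, P[1] = 0x6, P[2] = 0x4, P[3] = 0xB, P[4] = 0xA, P[5] = 0xE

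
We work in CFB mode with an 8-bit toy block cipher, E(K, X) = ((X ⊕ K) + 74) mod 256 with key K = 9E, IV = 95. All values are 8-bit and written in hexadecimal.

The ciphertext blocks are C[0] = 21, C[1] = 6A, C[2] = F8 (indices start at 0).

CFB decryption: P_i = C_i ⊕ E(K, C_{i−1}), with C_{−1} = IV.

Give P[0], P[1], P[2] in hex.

P[0] = 5E, P[1] = 59, P[2] = 90

P[0]: E(K, 95) = 7F; 21 ⊕ 7F = 5E.
P[1]: E(K, 21) = 33; 6A ⊕ 33 = 59.
P[2]: E(K, 6A) = 68; F8 ⊕ 68 = 90.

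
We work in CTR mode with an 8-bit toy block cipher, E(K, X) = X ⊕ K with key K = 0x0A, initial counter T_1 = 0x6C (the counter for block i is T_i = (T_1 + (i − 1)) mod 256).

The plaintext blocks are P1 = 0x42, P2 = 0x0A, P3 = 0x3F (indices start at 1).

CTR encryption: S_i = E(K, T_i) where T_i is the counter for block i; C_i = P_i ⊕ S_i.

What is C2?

C2 = 0x6D

C1: T = 0x6C, S = E(K, T) = 0x66; 0x42 ⊕ 0x66 = 0x24.
C2: T = 0x6D, S = E(K, T) = 0x67; 0x0A ⊕ 0x67 = 0x6D.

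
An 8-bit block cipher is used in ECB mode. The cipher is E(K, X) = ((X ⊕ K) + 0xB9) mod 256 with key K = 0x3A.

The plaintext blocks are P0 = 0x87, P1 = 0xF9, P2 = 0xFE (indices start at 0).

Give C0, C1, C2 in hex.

C0 = 0x76, C1 = 0x7C, C2 = 0x7D

ECB encryption: C_i = E(K, P_i).
C0: E(K, 0x87) = 0x76.
C1: E(K, 0xF9) = 0x7C.
C2: E(K, 0xFE) = 0x7D.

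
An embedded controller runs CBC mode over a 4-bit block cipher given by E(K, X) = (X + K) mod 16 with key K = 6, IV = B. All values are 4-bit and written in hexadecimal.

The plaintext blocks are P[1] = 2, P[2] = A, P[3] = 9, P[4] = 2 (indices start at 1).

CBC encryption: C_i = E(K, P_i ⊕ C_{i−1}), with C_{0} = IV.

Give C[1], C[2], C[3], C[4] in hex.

C[1] = F, C[2] = B, C[3] = 8, C[4] = 0

C[1]: P[1] ⊕ B = 9; E(K, 9) = F.
C[2]: P[2] ⊕ F = 5; E(K, 5) = B.
C[3]: P[3] ⊕ B = 2; E(K, 2) = 8.
C[4]: P[4] ⊕ 8 = A; E(K, A) = 0.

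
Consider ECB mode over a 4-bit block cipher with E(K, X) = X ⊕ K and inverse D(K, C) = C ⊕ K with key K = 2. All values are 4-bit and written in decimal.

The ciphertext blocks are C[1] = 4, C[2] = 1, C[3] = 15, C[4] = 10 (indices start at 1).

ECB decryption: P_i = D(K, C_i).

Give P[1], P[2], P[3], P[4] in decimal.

P[1]: D(K, 4) = 6.
P[2]: D(K, 1) = 3.
P[3]: D(K, 15) = 13.
P[4]: D(K, 10) = 8.

P[1] = 6, P[2] = 3, P[3] = 13, P[4] = 8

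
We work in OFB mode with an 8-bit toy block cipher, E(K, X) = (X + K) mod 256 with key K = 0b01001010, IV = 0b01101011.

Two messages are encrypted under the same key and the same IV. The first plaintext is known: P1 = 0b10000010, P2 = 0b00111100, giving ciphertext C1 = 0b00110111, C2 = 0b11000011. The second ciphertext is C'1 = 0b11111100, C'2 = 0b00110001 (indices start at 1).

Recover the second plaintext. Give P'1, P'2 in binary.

In OFB with a reused IV, both messages share the same keystream S_i, so C_i ⊕ C'_i = P_i ⊕ P'_i and thus P'_i = P_i ⊕ C_i ⊕ C'_i.
P'1: 0b10000010 ⊕ 0b00110111 ⊕ 0b11111100 = 0b01001001.
P'2: 0b00111100 ⊕ 0b11000011 ⊕ 0b00110001 = 0b11001110.

P'1 = 0b01001001, P'2 = 0b11001110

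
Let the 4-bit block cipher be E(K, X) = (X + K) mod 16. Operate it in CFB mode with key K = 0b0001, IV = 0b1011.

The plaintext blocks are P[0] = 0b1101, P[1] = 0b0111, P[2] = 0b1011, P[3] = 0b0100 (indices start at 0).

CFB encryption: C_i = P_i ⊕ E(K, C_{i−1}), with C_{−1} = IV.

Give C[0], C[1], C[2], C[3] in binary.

C[0] = 0b0001, C[1] = 0b0101, C[2] = 0b1101, C[3] = 0b1010

C[0]: E(K, 0b1011) = 0b1100; 0b1101 ⊕ 0b1100 = 0b0001.
C[1]: E(K, 0b0001) = 0b0010; 0b0111 ⊕ 0b0010 = 0b0101.
C[2]: E(K, 0b0101) = 0b0110; 0b1011 ⊕ 0b0110 = 0b1101.
C[3]: E(K, 0b1101) = 0b1110; 0b0100 ⊕ 0b1110 = 0b1010.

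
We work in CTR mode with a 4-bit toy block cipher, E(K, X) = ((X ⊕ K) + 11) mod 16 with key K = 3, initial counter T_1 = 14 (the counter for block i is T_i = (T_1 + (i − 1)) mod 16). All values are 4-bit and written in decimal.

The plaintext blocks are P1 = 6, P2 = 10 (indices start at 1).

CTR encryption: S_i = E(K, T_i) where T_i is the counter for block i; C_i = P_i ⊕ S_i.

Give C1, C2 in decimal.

C1: T = 14, S = E(K, T) = 8; 6 ⊕ 8 = 14.
C2: T = 15, S = E(K, T) = 7; 10 ⊕ 7 = 13.

C1 = 14, C2 = 13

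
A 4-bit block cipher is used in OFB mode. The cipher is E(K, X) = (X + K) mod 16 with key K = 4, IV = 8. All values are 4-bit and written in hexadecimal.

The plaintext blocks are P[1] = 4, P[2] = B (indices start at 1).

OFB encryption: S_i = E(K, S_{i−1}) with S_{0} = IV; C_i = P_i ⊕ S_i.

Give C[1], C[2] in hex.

C[1] = 8, C[2] = B

C[1]: S = E(K, 8) = C; 4 ⊕ C = 8.
C[2]: S = E(K, C) = 0; B ⊕ 0 = B.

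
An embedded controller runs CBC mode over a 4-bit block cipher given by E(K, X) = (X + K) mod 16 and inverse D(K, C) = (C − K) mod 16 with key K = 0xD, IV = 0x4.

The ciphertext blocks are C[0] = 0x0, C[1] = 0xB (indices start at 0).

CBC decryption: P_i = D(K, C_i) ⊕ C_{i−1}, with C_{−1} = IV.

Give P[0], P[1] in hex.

P[0] = 0x7, P[1] = 0xE

P[0]: D(K, 0x0) = 0x3; 0x3 ⊕ 0x4 = 0x7.
P[1]: D(K, 0xB) = 0xE; 0xE ⊕ 0x0 = 0xE.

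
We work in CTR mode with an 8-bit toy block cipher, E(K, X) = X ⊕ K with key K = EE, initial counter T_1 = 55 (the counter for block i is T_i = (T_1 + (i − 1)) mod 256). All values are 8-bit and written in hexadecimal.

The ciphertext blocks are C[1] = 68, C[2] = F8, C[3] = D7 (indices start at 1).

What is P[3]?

CTR decryption: S_i = E(K, T_i) where T_i is the counter for block i; P_i = C_i ⊕ S_i.
P[3]: T = 57, S = E(K, T) = B9; D7 ⊕ B9 = 6E.

P[3] = 6E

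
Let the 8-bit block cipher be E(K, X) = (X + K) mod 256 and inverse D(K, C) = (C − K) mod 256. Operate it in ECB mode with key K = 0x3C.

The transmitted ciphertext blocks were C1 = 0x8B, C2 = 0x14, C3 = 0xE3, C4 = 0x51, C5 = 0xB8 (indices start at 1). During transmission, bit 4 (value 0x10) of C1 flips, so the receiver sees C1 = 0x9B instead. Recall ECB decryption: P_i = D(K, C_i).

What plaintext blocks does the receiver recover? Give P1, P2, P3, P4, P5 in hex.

P1 = 0x5F, P2 = 0xD8, P3 = 0xA7, P4 = 0x15, P5 = 0x7C

Only C1 changed, to 0x9B. In ECB, a change in C_i affects only P_i. Decrypting the received ciphertext:
P1: D(K, 0x9B) = 0x5F.
P2: D(K, 0x14) = 0xD8.
P3: D(K, 0xE3) = 0xA7.
P4: D(K, 0x51) = 0x15.
P5: D(K, 0xB8) = 0x7C.
Blocks that differ from the original plaintext: P1.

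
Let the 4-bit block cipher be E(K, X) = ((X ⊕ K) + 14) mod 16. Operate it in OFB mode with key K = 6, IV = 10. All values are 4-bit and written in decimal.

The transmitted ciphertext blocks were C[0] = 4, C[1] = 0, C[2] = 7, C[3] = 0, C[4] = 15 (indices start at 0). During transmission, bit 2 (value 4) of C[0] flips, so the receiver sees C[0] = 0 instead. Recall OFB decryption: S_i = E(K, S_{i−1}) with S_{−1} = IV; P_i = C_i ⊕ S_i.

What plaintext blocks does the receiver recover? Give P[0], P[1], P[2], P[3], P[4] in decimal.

P[0] = 10, P[1] = 10, P[2] = 13, P[3] = 10, P[4] = 5

Only C[0] changed, to 0. In OFB, a change in C_i flips the same bit in P_i only; the keystream is unaffected. Decrypting the received ciphertext:
P[0]: S = E(K, 10) = 10; 0 ⊕ 10 = 10.
P[1]: S = E(K, 10) = 10; 0 ⊕ 10 = 10.
P[2]: S = E(K, 10) = 10; 7 ⊕ 10 = 13.
P[3]: S = E(K, 10) = 10; 0 ⊕ 10 = 10.
P[4]: S = E(K, 10) = 10; 15 ⊕ 10 = 5.
Blocks that differ from the original plaintext: P[0].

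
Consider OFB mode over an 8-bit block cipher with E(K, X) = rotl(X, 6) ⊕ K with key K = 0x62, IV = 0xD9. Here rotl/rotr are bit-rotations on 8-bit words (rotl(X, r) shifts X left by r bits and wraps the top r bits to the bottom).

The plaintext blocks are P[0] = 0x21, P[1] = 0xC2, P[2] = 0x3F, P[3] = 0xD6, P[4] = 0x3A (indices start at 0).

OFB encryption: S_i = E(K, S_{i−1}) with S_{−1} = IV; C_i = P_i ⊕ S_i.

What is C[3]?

C[0]: S = E(K, 0xD9) = 0x14; 0x21 ⊕ 0x14 = 0x35.
C[1]: S = E(K, 0x14) = 0x67; 0xC2 ⊕ 0x67 = 0xA5.
C[2]: S = E(K, 0x67) = 0xBB; 0x3F ⊕ 0xBB = 0x84.
C[3]: S = E(K, 0xBB) = 0x8C; 0xD6 ⊕ 0x8C = 0x5A.

C[3] = 0x5A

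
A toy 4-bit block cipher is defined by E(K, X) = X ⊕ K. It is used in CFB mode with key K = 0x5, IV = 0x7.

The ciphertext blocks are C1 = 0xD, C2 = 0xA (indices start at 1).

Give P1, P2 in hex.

P1 = 0xF, P2 = 0x2

CFB decryption: P_i = C_i ⊕ E(K, C_{i−1}), with C_{0} = IV.
P1: E(K, 0x7) = 0x2; 0xD ⊕ 0x2 = 0xF.
P2: E(K, 0xD) = 0x8; 0xA ⊕ 0x8 = 0x2.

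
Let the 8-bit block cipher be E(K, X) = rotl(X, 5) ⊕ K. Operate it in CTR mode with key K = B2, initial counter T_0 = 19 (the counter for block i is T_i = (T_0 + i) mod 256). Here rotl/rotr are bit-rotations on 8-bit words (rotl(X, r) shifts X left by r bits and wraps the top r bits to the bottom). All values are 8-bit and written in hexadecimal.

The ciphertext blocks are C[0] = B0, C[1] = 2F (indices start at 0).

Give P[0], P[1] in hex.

P[0] = 21, P[1] = DE

CTR decryption: S_i = E(K, T_i) where T_i is the counter for block i; P_i = C_i ⊕ S_i.
P[0]: T = 19, S = E(K, T) = 91; B0 ⊕ 91 = 21.
P[1]: T = 1A, S = E(K, T) = F1; 2F ⊕ F1 = DE.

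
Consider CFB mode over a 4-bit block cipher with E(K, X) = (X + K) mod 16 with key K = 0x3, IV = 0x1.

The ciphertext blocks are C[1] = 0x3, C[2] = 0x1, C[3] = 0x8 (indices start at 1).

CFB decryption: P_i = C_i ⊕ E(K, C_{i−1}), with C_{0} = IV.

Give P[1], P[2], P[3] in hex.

P[1]: E(K, 0x1) = 0x4; 0x3 ⊕ 0x4 = 0x7.
P[2]: E(K, 0x3) = 0x6; 0x1 ⊕ 0x6 = 0x7.
P[3]: E(K, 0x1) = 0x4; 0x8 ⊕ 0x4 = 0xC.

P[1] = 0x7, P[2] = 0x7, P[3] = 0xC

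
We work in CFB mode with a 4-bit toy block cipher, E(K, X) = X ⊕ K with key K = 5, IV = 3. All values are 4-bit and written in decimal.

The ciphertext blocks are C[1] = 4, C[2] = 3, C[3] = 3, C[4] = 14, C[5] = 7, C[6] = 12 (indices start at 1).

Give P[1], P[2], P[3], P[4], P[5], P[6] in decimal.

P[1] = 2, P[2] = 2, P[3] = 5, P[4] = 8, P[5] = 12, P[6] = 14

CFB decryption: P_i = C_i ⊕ E(K, C_{i−1}), with C_{0} = IV.
P[1]: E(K, 3) = 6; 4 ⊕ 6 = 2.
P[2]: E(K, 4) = 1; 3 ⊕ 1 = 2.
P[3]: E(K, 3) = 6; 3 ⊕ 6 = 5.
P[4]: E(K, 3) = 6; 14 ⊕ 6 = 8.
P[5]: E(K, 14) = 11; 7 ⊕ 11 = 12.
P[6]: E(K, 7) = 2; 12 ⊕ 2 = 14.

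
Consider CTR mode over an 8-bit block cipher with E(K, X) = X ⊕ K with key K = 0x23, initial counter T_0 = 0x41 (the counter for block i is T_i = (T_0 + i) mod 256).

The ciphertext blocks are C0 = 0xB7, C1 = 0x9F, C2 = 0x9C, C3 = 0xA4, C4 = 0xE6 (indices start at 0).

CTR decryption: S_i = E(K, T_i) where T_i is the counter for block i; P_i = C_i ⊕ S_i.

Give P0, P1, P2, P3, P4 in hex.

P0 = 0xD5, P1 = 0xFE, P2 = 0xFC, P3 = 0xC3, P4 = 0x80

P0: T = 0x41, S = E(K, T) = 0x62; 0xB7 ⊕ 0x62 = 0xD5.
P1: T = 0x42, S = E(K, T) = 0x61; 0x9F ⊕ 0x61 = 0xFE.
P2: T = 0x43, S = E(K, T) = 0x60; 0x9C ⊕ 0x60 = 0xFC.
P3: T = 0x44, S = E(K, T) = 0x67; 0xA4 ⊕ 0x67 = 0xC3.
P4: T = 0x45, S = E(K, T) = 0x66; 0xE6 ⊕ 0x66 = 0x80.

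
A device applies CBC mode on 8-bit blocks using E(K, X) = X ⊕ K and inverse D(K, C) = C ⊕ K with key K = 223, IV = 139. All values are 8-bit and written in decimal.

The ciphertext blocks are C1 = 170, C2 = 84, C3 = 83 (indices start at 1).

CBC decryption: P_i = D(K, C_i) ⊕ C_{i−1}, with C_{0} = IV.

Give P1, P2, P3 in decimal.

P1: D(K, 170) = 117; 117 ⊕ 139 = 254.
P2: D(K, 84) = 139; 139 ⊕ 170 = 33.
P3: D(K, 83) = 140; 140 ⊕ 84 = 216.

P1 = 254, P2 = 33, P3 = 216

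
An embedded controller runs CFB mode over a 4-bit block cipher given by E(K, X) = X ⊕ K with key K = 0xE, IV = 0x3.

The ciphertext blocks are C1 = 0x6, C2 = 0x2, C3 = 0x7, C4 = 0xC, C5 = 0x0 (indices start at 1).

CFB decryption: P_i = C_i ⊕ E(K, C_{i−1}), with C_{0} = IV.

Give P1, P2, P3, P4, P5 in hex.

P1 = 0xB, P2 = 0xA, P3 = 0xB, P4 = 0x5, P5 = 0x2

P1: E(K, 0x3) = 0xD; 0x6 ⊕ 0xD = 0xB.
P2: E(K, 0x6) = 0x8; 0x2 ⊕ 0x8 = 0xA.
P3: E(K, 0x2) = 0xC; 0x7 ⊕ 0xC = 0xB.
P4: E(K, 0x7) = 0x9; 0xC ⊕ 0x9 = 0x5.
P5: E(K, 0xC) = 0x2; 0x0 ⊕ 0x2 = 0x2.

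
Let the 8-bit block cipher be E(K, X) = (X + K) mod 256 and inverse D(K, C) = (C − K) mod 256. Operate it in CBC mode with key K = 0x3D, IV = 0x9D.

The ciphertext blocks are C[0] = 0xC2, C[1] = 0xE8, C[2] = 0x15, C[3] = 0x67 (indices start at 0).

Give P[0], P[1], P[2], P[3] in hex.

P[0] = 0x18, P[1] = 0x69, P[2] = 0x30, P[3] = 0x3F

CBC decryption: P_i = D(K, C_i) ⊕ C_{i−1}, with C_{−1} = IV.
P[0]: D(K, 0xC2) = 0x85; 0x85 ⊕ 0x9D = 0x18.
P[1]: D(K, 0xE8) = 0xAB; 0xAB ⊕ 0xC2 = 0x69.
P[2]: D(K, 0x15) = 0xD8; 0xD8 ⊕ 0xE8 = 0x30.
P[3]: D(K, 0x67) = 0x2A; 0x2A ⊕ 0x15 = 0x3F.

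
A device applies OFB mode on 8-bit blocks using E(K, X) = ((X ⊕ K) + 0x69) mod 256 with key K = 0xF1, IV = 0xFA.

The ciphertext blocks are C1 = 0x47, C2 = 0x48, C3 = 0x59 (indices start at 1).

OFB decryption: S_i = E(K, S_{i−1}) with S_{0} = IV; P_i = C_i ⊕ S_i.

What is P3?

P3 = 0xD1

P1: S = E(K, 0xFA) = 0x74; 0x47 ⊕ 0x74 = 0x33.
P2: S = E(K, 0x74) = 0xEE; 0x48 ⊕ 0xEE = 0xA6.
P3: S = E(K, 0xEE) = 0x88; 0x59 ⊕ 0x88 = 0xD1.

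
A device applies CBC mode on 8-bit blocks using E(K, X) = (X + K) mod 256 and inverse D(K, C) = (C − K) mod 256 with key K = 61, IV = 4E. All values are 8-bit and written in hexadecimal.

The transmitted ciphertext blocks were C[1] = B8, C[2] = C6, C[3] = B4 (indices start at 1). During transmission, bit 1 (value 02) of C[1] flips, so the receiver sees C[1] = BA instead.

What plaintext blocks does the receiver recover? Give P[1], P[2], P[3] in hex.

CBC decryption: P_i = D(K, C_i) ⊕ C_{i−1}, with C_{0} = IV.
Only C[1] changed, to BA. In CBC, a change in C_i garbles P_i and flips the same bit in P_{i+1}. Decrypting the received ciphertext:
P[1]: D(K, BA) = 59; 59 ⊕ 4E = 17.
P[2]: D(K, C6) = 65; 65 ⊕ BA = DF.
P[3]: D(K, B4) = 53; 53 ⊕ C6 = 95.
Blocks that differ from the original plaintext: P[1], P[2].

P[1] = 17, P[2] = DF, P[3] = 95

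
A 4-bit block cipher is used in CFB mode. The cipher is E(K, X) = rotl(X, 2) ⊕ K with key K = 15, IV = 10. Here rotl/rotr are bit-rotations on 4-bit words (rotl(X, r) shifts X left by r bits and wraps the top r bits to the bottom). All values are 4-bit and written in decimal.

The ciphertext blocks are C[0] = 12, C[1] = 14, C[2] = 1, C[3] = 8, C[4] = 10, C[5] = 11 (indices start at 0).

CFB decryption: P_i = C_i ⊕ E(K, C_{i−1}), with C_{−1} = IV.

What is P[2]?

P[2]: E(K, 14) = 4; 1 ⊕ 4 = 5.

P[2] = 5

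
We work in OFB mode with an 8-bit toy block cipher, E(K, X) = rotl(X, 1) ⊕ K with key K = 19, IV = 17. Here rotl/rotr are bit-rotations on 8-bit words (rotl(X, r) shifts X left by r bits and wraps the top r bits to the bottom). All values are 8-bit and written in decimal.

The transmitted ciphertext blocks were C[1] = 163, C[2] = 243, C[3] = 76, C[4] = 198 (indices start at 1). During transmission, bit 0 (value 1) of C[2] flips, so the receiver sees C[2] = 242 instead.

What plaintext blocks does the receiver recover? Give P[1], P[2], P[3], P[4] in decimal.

OFB decryption: S_i = E(K, S_{i−1}) with S_{0} = IV; P_i = C_i ⊕ S_i.
Only C[2] changed, to 242. In OFB, a change in C_i flips the same bit in P_i only; the keystream is unaffected. Decrypting the received ciphertext:
P[1]: S = E(K, 17) = 49; 163 ⊕ 49 = 146.
P[2]: S = E(K, 49) = 113; 242 ⊕ 113 = 131.
P[3]: S = E(K, 113) = 241; 76 ⊕ 241 = 189.
P[4]: S = E(K, 241) = 240; 198 ⊕ 240 = 54.
Blocks that differ from the original plaintext: P[2].

P[1] = 146, P[2] = 131, P[3] = 189, P[4] = 54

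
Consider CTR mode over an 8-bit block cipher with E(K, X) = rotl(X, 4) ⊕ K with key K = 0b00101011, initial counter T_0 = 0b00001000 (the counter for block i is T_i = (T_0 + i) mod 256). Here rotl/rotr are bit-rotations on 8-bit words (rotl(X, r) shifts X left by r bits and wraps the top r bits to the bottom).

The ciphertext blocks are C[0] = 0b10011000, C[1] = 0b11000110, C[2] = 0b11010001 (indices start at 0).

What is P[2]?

P[2] = 0b01011010

CTR decryption: S_i = E(K, T_i) where T_i is the counter for block i; P_i = C_i ⊕ S_i.
P[2]: T = 0b00001010, S = E(K, T) = 0b10001011; 0b11010001 ⊕ 0b10001011 = 0b01011010.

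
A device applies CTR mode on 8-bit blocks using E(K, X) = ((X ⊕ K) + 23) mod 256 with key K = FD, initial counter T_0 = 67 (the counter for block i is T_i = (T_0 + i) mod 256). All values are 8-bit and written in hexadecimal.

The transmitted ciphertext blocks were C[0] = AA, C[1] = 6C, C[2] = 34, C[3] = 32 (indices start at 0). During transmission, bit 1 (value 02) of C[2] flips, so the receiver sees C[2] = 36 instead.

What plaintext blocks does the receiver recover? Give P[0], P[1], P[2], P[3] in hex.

CTR decryption: S_i = E(K, T_i) where T_i is the counter for block i; P_i = C_i ⊕ S_i.
Only C[2] changed, to 36. In CTR, a change in C_i flips the same bit in P_i only; the keystream is unaffected. Decrypting the received ciphertext:
P[0]: T = 67, S = E(K, T) = BD; AA ⊕ BD = 17.
P[1]: T = 68, S = E(K, T) = B8; 6C ⊕ B8 = D4.
P[2]: T = 69, S = E(K, T) = B7; 36 ⊕ B7 = 81.
P[3]: T = 6A, S = E(K, T) = BA; 32 ⊕ BA = 88.
Blocks that differ from the original plaintext: P[2].

P[0] = 17, P[1] = D4, P[2] = 81, P[3] = 88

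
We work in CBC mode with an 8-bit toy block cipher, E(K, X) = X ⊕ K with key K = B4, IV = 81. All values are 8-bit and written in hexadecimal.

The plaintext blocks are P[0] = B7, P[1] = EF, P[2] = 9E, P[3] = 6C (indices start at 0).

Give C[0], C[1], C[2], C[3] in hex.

C[0] = 82, C[1] = D9, C[2] = F3, C[3] = 2B

CBC encryption: C_i = E(K, P_i ⊕ C_{i−1}), with C_{−1} = IV.
C[0]: P[0] ⊕ 81 = 36; E(K, 36) = 82.
C[1]: P[1] ⊕ 82 = 6D; E(K, 6D) = D9.
C[2]: P[2] ⊕ D9 = 47; E(K, 47) = F3.
C[3]: P[3] ⊕ F3 = 9F; E(K, 9F) = 2B.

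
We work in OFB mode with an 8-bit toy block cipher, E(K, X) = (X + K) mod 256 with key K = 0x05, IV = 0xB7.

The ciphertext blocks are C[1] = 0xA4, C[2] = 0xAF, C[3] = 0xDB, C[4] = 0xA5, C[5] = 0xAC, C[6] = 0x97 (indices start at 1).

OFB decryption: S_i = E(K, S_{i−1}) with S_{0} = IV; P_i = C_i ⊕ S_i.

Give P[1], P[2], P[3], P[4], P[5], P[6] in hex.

P[1] = 0x18, P[2] = 0x6E, P[3] = 0x1D, P[4] = 0x6E, P[5] = 0x7C, P[6] = 0x42

P[1]: S = E(K, 0xB7) = 0xBC; 0xA4 ⊕ 0xBC = 0x18.
P[2]: S = E(K, 0xBC) = 0xC1; 0xAF ⊕ 0xC1 = 0x6E.
P[3]: S = E(K, 0xC1) = 0xC6; 0xDB ⊕ 0xC6 = 0x1D.
P[4]: S = E(K, 0xC6) = 0xCB; 0xA5 ⊕ 0xCB = 0x6E.
P[5]: S = E(K, 0xCB) = 0xD0; 0xAC ⊕ 0xD0 = 0x7C.
P[6]: S = E(K, 0xD0) = 0xD5; 0x97 ⊕ 0xD5 = 0x42.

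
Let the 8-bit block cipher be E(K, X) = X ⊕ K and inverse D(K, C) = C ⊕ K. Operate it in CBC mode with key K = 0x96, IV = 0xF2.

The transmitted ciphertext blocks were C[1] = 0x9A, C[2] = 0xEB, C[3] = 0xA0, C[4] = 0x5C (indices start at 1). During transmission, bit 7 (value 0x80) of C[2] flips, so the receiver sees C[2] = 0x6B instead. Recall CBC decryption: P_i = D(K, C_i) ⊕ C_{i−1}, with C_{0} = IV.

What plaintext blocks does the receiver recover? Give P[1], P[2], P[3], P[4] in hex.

Only C[2] changed, to 0x6B. In CBC, a change in C_i garbles P_i and flips the same bit in P_{i+1}. Decrypting the received ciphertext:
P[1]: D(K, 0x9A) = 0x0C; 0x0C ⊕ 0xF2 = 0xFE.
P[2]: D(K, 0x6B) = 0xFD; 0xFD ⊕ 0x9A = 0x67.
P[3]: D(K, 0xA0) = 0x36; 0x36 ⊕ 0x6B = 0x5D.
P[4]: D(K, 0x5C) = 0xCA; 0xCA ⊕ 0xA0 = 0x6A.
Blocks that differ from the original plaintext: P[2], P[3].

P[1] = 0xFE, P[2] = 0x67, P[3] = 0x5D, P[4] = 0x6A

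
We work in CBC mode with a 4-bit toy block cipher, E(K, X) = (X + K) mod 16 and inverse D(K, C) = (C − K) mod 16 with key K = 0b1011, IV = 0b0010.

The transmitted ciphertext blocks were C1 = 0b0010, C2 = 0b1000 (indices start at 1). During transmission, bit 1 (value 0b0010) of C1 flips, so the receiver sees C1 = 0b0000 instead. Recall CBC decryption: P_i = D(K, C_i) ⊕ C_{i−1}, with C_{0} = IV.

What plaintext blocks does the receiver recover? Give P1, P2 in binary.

P1 = 0b0111, P2 = 0b1101

Only C1 changed, to 0b0000. In CBC, a change in C_i garbles P_i and flips the same bit in P_{i+1}. Decrypting the received ciphertext:
P1: D(K, 0b0000) = 0b0101; 0b0101 ⊕ 0b0010 = 0b0111.
P2: D(K, 0b1000) = 0b1101; 0b1101 ⊕ 0b0000 = 0b1101.
Blocks that differ from the original plaintext: P1, P2.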